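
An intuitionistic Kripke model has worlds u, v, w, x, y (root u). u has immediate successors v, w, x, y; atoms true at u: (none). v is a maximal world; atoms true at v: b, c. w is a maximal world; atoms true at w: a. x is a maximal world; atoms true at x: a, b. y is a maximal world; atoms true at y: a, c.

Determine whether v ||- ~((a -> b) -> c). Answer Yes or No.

No

v ||-/- ~((a -> b) -> c) since v is accessible from v and v ||- (a -> b) -> c.
v ||- (a -> b) -> c: every world accessible from v that forces a -> b (namely v) also forces c.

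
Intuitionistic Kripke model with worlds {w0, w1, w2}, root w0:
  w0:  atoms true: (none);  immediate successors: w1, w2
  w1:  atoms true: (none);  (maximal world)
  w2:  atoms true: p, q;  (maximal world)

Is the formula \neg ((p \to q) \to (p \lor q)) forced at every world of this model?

No

Not every world: w0 \nVdash \neg ((p \to q) \to (p \lor q)).
w0 \nVdash \neg ((p \to q) \to (p \lor q)) since w2 is accessible from w0 and w2 \Vdash (p \to q) \to (p \lor q).
w2 \Vdash (p \to q) \to (p \lor q): every world accessible from w2 that forces p \to q (namely w2) also forces p \lor q.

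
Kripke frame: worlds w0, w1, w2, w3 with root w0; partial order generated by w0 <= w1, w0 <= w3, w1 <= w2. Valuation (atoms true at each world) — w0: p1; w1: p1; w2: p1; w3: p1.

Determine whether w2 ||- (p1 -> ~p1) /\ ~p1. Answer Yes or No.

w2 ||-/- (p1 -> ~p1) /\ ~p1 since w2 fails p1 -> ~p1.

No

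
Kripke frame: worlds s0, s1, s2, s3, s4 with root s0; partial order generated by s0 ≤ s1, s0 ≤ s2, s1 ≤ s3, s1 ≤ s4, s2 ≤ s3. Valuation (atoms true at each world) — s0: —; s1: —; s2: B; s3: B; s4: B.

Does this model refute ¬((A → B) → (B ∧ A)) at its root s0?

s0 ⊩ ¬((A → B) → (B ∧ A)): no world accessible from s0 forces (A → B) → (B ∧ A).
So the root s0 forces ¬((A → B) → (B ∧ A)); the model is not a countermodel.

No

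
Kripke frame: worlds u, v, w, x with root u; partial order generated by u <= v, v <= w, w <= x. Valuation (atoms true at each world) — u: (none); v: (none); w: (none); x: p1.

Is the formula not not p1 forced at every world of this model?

u forces not not p1: no world accessible from u forces not p1.
Since the root u forces not not p1 and forcing is persistent (monotone upward), every world forces it.

Yes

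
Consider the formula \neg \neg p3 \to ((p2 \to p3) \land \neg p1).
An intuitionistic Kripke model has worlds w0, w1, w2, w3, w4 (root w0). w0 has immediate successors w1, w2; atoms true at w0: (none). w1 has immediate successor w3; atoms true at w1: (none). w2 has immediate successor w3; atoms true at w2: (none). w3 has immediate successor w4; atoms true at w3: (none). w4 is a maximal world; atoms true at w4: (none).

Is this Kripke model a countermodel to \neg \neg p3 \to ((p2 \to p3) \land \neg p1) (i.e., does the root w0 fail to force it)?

No

w0 \Vdash \neg \neg p3 \to ((p2 \to p3) \land \neg p1) vacuously: no world accessible from w0 forces the antecedent \neg \neg p3.
So the root w0 forces \neg \neg p3 \to ((p2 \to p3) \land \neg p1); the model is not a countermodel.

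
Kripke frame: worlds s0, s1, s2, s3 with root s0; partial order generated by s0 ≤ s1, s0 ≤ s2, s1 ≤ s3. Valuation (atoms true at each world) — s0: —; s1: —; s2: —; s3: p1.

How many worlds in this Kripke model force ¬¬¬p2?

4

s0: forces it.
s1: forces it.
s2: forces it.
s3: forces it.
Worlds forcing the formula: {s0, s1, s2, s3}.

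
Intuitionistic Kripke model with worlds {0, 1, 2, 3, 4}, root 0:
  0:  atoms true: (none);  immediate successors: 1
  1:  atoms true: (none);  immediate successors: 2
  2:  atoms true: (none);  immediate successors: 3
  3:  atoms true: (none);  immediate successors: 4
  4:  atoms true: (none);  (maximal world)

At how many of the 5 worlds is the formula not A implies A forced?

0: does not force it — 0 does not force not A implies A: already at 0 itself, 0 forces not A but 0 does not force A.
1: does not force it.
2: does not force it.
3: does not force it.
4: does not force it.
Worlds forcing the formula: { }.

0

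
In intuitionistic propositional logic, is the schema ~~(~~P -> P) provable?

This is the double negation of double-negation elimination, which is intuitionistically derivable.
By Glivenko's theorem the double negation of any classical propositional tautology is intuitionistically provable; ~~P -> P is classically a tautology.

Yes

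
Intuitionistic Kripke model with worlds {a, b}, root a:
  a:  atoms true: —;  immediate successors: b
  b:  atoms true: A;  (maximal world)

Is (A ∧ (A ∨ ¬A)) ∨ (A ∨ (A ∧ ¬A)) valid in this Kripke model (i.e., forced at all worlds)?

No

Not every world: a ⊮ (A ∧ (A ∨ ¬A)) ∨ (A ∨ (A ∧ ¬A)).
a ⊮ (A ∧ (A ∨ ¬A)) ∨ (A ∨ (A ∧ ¬A)): neither disjunct is forced at a.
a ⊮ A ∧ (A ∨ ¬A) since a fails A.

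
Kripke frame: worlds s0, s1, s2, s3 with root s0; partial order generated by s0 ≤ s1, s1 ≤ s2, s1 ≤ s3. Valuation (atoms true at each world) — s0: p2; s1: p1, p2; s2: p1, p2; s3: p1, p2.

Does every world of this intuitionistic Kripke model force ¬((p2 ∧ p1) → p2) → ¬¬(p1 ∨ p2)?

s0 ⊩ ¬((p2 ∧ p1) → p2) → ¬¬(p1 ∨ p2) vacuously: no world accessible from s0 forces the antecedent ¬((p2 ∧ p1) → p2).
Since the root s0 forces ¬((p2 ∧ p1) → p2) → ¬¬(p1 ∨ p2) and forcing is persistent (monotone upward), every world forces it.

Yes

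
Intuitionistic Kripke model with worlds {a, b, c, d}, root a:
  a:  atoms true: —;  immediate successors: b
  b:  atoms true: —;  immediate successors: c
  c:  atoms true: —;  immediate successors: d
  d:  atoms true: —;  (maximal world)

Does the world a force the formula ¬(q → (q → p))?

No

a ⊮ ¬(q → (q → p)) since a is accessible from a and a ⊩ q → (q → p).
a ⊩ q → (q → p) vacuously: no world accessible from a forces the antecedent q.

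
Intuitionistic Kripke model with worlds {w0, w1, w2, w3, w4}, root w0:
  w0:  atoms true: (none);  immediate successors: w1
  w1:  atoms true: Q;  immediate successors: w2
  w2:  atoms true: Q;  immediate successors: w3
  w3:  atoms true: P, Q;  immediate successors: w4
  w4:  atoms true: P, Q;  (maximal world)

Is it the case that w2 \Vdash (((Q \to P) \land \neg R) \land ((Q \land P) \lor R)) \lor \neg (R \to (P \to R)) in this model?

w2 \nVdash (((Q \to P) \land \neg R) \land ((Q \land P) \lor R)) \lor \neg (R \to (P \to R)): neither disjunct is forced at w2.
w2 \nVdash ((Q \to P) \land \neg R) \land ((Q \land P) \lor R) since w2 fails (Q \to P) \land \neg R.

No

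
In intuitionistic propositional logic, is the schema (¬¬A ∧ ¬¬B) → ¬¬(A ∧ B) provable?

Yes

This is the distribution of double negation over conjunction, which is intuitionistically derivable.
Assume ¬¬A, ¬¬B, and ¬(A ∧ B). From A we'd get ¬B (since A ∧ B is refuted), contradicting ¬¬B; so ¬A, contradicting ¬¬A.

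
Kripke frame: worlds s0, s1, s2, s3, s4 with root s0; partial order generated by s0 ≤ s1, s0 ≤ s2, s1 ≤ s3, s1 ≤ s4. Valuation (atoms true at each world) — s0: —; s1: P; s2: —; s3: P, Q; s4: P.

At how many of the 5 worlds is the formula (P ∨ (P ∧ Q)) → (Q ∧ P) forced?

2

s0: does not force it — s0 ⊮ (P ∨ (P ∧ Q)) → (Q ∧ P): at the accessible world s1, s1 ⊩ P ∨ (P ∧ Q) but s1 ⊮ Q ∧ P.
s1: does not force it — s1 ⊮ (P ∨ (P ∧ Q)) → (Q ∧ P): already at s1 itself, s1 ⊩ P ∨ (P ∧ Q) but s1 ⊮ Q ∧ P.
s2: forces it.
s3: forces it.
s4: does not force it — s4 ⊮ (P ∨ (P ∧ Q)) → (Q ∧ P): already at s4 itself, s4 ⊩ P ∨ (P ∧ Q) but s4 ⊮ Q ∧ P.
Worlds forcing the formula: {s2, s3}.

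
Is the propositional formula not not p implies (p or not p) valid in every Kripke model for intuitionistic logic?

No

This is a variant of double-negation elimination (deriving excluded middle from double negation), which is not intuitionistically valid.
A Kripke countermodel: worlds w0, w1; order generated by w0 <= w1; atoms true at each world — w0:{}; w1:{p}.
w0 does not force not not p implies (p or not p): already at w0 itself, w0 forces not not p but w0 does not force p or not p.
w0 does not force p or not p: neither disjunct is forced at w0.
w0 lacks atom p, so w0 does not force p.
So the root w0 does not force the formula.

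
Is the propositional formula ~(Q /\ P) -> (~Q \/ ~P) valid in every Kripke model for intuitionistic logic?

No

This is the constructively invalid direction of De Morgan's law for conjunction, which is not intuitionistically valid.
A Kripke countermodel: worlds u0, u1, u2; order generated by u0 <= u1, u0 <= u2; atoms true at each world — u0:{}; u1:{Q}; u2:{P}.
u0 ||-/- ~(Q /\ P) -> (~Q \/ ~P): already at u0 itself, u0 ||- ~(Q /\ P) but u0 ||-/- ~Q \/ ~P.
u0 ||-/- ~Q \/ ~P: neither disjunct is forced at u0.
u0 ||-/- ~Q since u1 is accessible from u0 and u1 ||- Q.
So the root u0 does not force the formula.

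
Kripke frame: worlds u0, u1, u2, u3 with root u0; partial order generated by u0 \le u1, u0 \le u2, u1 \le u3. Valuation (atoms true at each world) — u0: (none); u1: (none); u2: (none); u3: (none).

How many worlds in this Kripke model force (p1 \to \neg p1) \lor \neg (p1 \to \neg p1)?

4

u0: forces it.
u1: forces it.
u2: forces it.
u3: forces it.
Worlds forcing the formula: {u0, u1, u2, u3}.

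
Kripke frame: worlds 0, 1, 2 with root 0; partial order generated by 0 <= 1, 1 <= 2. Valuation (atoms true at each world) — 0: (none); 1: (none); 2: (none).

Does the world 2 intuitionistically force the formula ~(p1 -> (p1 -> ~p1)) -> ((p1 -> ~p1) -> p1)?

Yes

2 ||- ~(p1 -> (p1 -> ~p1)) -> ((p1 -> ~p1) -> p1) vacuously: no world accessible from 2 forces the antecedent ~(p1 -> (p1 -> ~p1)).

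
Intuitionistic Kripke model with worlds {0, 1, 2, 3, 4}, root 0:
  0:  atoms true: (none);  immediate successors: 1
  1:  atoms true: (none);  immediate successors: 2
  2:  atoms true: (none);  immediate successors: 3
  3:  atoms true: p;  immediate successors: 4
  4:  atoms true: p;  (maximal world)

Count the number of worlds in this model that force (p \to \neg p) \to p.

5

0: forces it.
1: forces it.
2: forces it.
3: forces it.
4: forces it.
Worlds forcing the formula: {0, 1, 2, 3, 4}.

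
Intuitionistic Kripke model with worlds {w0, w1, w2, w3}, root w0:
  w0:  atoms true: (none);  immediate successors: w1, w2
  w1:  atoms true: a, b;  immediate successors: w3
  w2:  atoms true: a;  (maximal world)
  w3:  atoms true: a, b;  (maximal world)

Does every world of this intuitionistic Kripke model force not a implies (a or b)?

Yes

w0 forces not a implies (a or b) vacuously: no world accessible from w0 forces the antecedent not a.
Since the root w0 forces not a implies (a or b) and forcing is persistent (monotone upward), every world forces it.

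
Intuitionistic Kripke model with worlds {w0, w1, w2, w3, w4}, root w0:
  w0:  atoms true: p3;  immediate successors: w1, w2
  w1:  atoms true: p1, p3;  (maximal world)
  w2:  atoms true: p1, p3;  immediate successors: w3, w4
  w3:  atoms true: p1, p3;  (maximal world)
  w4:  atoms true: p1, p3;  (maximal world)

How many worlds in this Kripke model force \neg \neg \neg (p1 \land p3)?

w0: does not force it — w0 \nVdash \neg \neg \neg (p1 \land p3) since w0 is accessible from w0 and w0 \Vdash \neg \neg (p1 \land p3).
w1: does not force it — w1 \nVdash \neg \neg \neg (p1 \land p3) since w1 is accessible from w1 and w1 \Vdash \neg \neg (p1 \land p3).
w2: does not force it — w2 \nVdash \neg \neg \neg (p1 \land p3) since w2 is accessible from w2 and w2 \Vdash \neg \neg (p1 \land p3).
w3: does not force it.
w4: does not force it.
Worlds forcing the formula: { }.

0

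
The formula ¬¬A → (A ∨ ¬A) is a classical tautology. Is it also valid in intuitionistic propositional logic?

No

This is a variant of double-negation elimination (deriving excluded middle from double negation), which is not intuitionistically valid.
A Kripke countermodel: worlds u, v; order generated by u ≤ v; atoms true at each world — u:{}; v:{A}.
u ⊮ ¬¬A → (A ∨ ¬A): already at u itself, u ⊩ ¬¬A but u ⊮ A ∨ ¬A.
u ⊮ A ∨ ¬A: neither disjunct is forced at u.
u lacks atom A, so u ⊮ A.
So the root u does not force the formula.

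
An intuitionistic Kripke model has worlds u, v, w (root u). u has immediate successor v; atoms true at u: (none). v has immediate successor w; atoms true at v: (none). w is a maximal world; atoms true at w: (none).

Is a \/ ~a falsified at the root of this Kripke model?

No

u ||- a \/ ~a via the disjunct ~a.
So the root u forces a \/ ~a; the model is not a countermodel.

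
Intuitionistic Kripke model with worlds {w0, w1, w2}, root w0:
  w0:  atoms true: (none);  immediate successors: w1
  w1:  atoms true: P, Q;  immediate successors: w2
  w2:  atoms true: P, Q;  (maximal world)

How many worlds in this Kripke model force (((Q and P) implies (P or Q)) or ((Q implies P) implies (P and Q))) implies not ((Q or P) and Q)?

0

w0: does not force it — w0 does not force (((Q and P) implies (P or Q)) or ((Q implies P) implies (P and Q))) implies not ((Q or P) and Q): already at w0 itself, w0 forces ((Q and P) implies (P or Q)) or ((Q implies P) implies (P and Q)) but w0 does not force not ((Q or P) and Q).
w1: does not force it — w1 does not force (((Q and P) implies (P or Q)) or ((Q implies P) implies (P and Q))) implies not ((Q or P) and Q): already at w1 itself, w1 forces ((Q and P) implies (P or Q)) or ((Q implies P) implies (P and Q)) but w1 does not force not ((Q or P) and Q).
w2: does not force it.
Worlds forcing the formula: { }.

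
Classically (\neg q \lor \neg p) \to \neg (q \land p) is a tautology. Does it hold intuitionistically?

Yes

This is a constructively valid De Morgan direction (disjunction of negations to negated conjunction), which is intuitionistically derivable.
If \neg q holds at a world then no accessible world forces q, hence none forces q \land p; likewise for \neg p.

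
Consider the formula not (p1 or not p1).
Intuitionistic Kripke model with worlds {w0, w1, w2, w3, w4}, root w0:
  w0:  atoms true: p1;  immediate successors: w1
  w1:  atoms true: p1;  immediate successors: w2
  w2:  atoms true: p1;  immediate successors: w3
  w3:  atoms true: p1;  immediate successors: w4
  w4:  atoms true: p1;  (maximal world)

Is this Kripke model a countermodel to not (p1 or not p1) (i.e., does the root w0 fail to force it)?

w0 does not force not (p1 or not p1) since w0 is accessible from w0 and w0 forces p1 or not p1.
w0 forces p1 or not p1 via the disjunct p1.
So the root w0 does not force not (p1 or not p1); the model is a countermodel.

Yes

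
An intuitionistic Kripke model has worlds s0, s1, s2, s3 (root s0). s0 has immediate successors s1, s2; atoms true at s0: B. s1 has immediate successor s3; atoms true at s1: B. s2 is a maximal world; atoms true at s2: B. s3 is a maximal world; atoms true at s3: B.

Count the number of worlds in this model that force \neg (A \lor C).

4

s0: forces it.
s1: forces it.
s2: forces it.
s3: forces it.
Worlds forcing the formula: {s0, s1, s2, s3}.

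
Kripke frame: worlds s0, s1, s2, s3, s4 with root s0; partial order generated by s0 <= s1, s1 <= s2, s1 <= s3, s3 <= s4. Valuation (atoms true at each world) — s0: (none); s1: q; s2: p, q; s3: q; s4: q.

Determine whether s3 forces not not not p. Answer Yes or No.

Yes

s3 forces not not not p: no world accessible from s3 forces not not p.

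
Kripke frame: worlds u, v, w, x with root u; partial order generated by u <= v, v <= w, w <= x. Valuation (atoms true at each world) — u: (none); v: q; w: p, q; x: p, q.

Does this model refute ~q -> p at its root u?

u ||- ~q -> p vacuously: no world accessible from u forces the antecedent ~q.
So the root u forces ~q -> p; the model is not a countermodel.

No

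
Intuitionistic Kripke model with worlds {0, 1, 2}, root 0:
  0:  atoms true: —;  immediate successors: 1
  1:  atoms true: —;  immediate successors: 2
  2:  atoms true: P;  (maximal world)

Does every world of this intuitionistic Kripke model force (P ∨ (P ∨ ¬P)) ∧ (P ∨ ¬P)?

No

Not every world: 0 ⊮ (P ∨ (P ∨ ¬P)) ∧ (P ∨ ¬P).
0 ⊮ (P ∨ (P ∨ ¬P)) ∧ (P ∨ ¬P) since 0 fails P ∨ (P ∨ ¬P).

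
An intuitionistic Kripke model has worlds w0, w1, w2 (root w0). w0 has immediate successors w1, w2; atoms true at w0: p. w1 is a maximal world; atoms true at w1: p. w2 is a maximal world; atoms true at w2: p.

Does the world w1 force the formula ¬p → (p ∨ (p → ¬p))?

Yes

w1 ⊩ ¬p → (p ∨ (p → ¬p)) vacuously: no world accessible from w1 forces the antecedent ¬p.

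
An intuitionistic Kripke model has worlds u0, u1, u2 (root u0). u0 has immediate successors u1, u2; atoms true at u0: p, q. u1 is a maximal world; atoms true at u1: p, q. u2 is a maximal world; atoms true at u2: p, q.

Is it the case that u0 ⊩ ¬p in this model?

No

u0 ⊮ ¬p since u0 is accessible from u0 and u0 ⊩ p.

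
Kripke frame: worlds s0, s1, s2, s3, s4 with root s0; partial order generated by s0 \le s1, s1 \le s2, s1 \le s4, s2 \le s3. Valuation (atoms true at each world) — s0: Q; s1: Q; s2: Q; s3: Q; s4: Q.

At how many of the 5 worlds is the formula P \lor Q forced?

s0: forces it.
s1: forces it.
s2: forces it.
s3: forces it.
s4: forces it.
Worlds forcing the formula: {s0, s1, s2, s3, s4}.

5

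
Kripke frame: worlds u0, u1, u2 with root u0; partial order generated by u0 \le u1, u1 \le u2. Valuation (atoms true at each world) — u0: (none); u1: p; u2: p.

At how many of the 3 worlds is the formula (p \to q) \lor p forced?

u0: does not force it — u0 \nVdash (p \to q) \lor p: neither disjunct is forced at u0.
u1: forces it.
u2: forces it.
Worlds forcing the formula: {u1, u2}.

2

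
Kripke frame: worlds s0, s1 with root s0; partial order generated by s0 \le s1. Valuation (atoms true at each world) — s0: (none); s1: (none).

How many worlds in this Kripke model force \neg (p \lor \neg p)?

0

s0: does not force it — s0 \nVdash \neg (p \lor \neg p) since s0 is accessible from s0 and s0 \Vdash p \lor \neg p.
s1: does not force it.
Worlds forcing the formula: { }.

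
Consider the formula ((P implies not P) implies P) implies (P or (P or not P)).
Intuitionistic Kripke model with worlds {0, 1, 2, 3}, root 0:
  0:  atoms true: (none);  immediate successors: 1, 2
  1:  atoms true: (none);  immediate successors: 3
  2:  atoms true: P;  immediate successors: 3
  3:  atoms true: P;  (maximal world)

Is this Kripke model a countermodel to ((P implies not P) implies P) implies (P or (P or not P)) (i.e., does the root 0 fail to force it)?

Yes

0 does not force ((P implies not P) implies P) implies (P or (P or not P)): already at 0 itself, 0 forces (P implies not P) implies P but 0 does not force P or (P or not P).
0 does not force P or (P or not P): neither disjunct is forced at 0.
0 lacks atom P, so 0 does not force P.
So the root 0 does not force ((P implies not P) implies P) implies (P or (P or not P)); the model is a countermodel.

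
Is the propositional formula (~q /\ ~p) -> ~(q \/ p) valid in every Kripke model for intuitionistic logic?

This is a constructively valid De Morgan direction (conjunction of negations to negated disjunction), which is intuitionistically derivable.
If both ~q and ~p hold at a world, no accessible world forces q or forces p, so none forces q \/ p.

Yes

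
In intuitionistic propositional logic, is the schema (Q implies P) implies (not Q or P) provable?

This is the material-implication-as-disjunction principle, which is not intuitionistically valid.
A Kripke countermodel: worlds w0, w1; order generated by w0 <= w1; atoms true at each world — w0:{}; w1:{P,Q}.
w0 does not force (Q implies P) implies (not Q or P): already at w0 itself, w0 forces Q implies P but w0 does not force not Q or P.
w0 does not force not Q or P: neither disjunct is forced at w0.
w0 does not force not Q since w1 is accessible from w0 and w1 forces Q.
So the root w0 does not force the formula.

No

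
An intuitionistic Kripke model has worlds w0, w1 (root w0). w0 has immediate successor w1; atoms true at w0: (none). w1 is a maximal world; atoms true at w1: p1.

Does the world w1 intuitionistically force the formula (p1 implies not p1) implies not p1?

Yes

w1 forces (p1 implies not p1) implies not p1 vacuously: no world accessible from w1 forces the antecedent p1 implies not p1.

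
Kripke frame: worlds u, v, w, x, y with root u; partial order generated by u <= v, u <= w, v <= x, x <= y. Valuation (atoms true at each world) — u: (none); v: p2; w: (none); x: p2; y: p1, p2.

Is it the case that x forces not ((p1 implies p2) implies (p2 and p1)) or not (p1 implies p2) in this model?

No

x does not force not ((p1 implies p2) implies (p2 and p1)) or not (p1 implies p2): neither disjunct is forced at x.
x does not force not ((p1 implies p2) implies (p2 and p1)) since y is accessible from x and y forces (p1 implies p2) implies (p2 and p1).
y forces (p1 implies p2) implies (p2 and p1): every world accessible from y that forces p1 implies p2 (namely y) also forces p2 and p1.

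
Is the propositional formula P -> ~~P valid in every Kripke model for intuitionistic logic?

This is double-negation introduction, which is intuitionistically derivable.
If a world forces P then every accessible world forces P (persistence), so none forces ~P; hence ~~P.

Yes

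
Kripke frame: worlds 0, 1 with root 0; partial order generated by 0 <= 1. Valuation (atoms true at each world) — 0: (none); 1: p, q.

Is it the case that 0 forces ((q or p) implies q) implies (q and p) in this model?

No

0 does not force ((q or p) implies q) implies (q and p): already at 0 itself, 0 forces (q or p) implies q but 0 does not force q and p.
0 does not force q and p since 0 fails q.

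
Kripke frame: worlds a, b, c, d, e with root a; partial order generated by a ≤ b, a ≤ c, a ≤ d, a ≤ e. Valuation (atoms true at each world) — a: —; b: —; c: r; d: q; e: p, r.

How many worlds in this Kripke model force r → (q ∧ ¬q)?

2

a: does not force it — a ⊮ r → (q ∧ ¬q): at the accessible world c, c ⊩ r but c ⊮ q ∧ ¬q.
b: forces it.
c: does not force it.
d: forces it.
e: does not force it.
Worlds forcing the formula: {b, d}.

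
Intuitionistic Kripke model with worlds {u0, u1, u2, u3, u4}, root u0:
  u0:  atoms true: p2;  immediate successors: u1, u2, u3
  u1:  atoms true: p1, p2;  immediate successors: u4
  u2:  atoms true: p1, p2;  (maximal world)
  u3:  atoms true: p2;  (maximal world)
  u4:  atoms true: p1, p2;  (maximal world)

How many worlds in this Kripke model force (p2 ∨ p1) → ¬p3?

u0: forces it.
u1: forces it.
u2: forces it.
u3: forces it.
u4: forces it.
Worlds forcing the formula: {u0, u1, u2, u3, u4}.

5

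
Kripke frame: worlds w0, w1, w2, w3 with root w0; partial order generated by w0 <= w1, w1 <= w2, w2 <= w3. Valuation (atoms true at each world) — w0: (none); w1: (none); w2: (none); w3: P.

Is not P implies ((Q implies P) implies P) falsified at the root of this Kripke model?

w0 forces not P implies ((Q implies P) implies P) vacuously: no world accessible from w0 forces the antecedent not P.
So the root w0 forces not P implies ((Q implies P) implies P); the model is not a countermodel.

No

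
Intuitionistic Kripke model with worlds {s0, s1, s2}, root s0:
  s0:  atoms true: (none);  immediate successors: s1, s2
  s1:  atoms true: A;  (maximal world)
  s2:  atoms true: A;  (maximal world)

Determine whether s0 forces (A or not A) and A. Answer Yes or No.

s0 does not force (A or not A) and A since s0 fails A or not A.

No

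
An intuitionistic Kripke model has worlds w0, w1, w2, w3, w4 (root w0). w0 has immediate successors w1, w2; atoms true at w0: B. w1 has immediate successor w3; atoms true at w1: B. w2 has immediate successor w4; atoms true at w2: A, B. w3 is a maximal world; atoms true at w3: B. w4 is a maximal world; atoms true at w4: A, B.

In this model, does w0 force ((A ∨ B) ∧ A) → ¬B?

w0 ⊮ ((A ∨ B) ∧ A) → ¬B: at the accessible world w2, w2 ⊩ (A ∨ B) ∧ A but w2 ⊮ ¬B.
w2 ⊮ ¬B since w2 is accessible from w2 and w2 ⊩ B.

No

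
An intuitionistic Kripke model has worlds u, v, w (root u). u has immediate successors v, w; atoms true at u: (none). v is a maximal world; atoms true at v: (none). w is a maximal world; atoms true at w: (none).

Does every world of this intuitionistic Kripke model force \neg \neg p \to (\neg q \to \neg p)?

u \Vdash \neg \neg p \to (\neg q \to \neg p) vacuously: no world accessible from u forces the antecedent \neg \neg p.
Since the root u forces \neg \neg p \to (\neg q \to \neg p) and forcing is persistent (monotone upward), every world forces it.

Yes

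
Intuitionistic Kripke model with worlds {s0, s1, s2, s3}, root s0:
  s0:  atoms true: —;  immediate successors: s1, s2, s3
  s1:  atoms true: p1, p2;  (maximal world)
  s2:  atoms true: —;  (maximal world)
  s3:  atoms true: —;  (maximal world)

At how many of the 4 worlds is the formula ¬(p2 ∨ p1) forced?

s0: does not force it — s0 ⊮ ¬(p2 ∨ p1) since s1 is accessible from s0 and s1 ⊩ p2 ∨ p1.
s1: does not force it — s1 ⊮ ¬(p2 ∨ p1) since s1 is accessible from s1 and s1 ⊩ p2 ∨ p1.
s2: forces it.
s3: forces it.
Worlds forcing the formula: {s2, s3}.

2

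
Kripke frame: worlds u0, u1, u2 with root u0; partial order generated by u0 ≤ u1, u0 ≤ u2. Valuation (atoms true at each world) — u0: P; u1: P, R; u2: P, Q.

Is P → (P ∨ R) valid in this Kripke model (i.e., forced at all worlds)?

u0 ⊩ P → (P ∨ R): every world accessible from u0 that forces P (namely u0, u1, u2) also forces P ∨ R.
Since the root u0 forces P → (P ∨ R) and forcing is persistent (monotone upward), every world forces it.

Yes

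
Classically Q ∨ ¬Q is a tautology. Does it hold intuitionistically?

No

This is the law of excluded middle, which is not intuitionistically valid.
A Kripke countermodel: worlds 0, 1; order generated by 0 ≤ 1; atoms true at each world — 0:{}; 1:{Q}.
0 ⊮ Q ∨ ¬Q: neither disjunct is forced at 0.
0 lacks atom Q, so 0 ⊮ Q.
So the root 0 does not force the formula.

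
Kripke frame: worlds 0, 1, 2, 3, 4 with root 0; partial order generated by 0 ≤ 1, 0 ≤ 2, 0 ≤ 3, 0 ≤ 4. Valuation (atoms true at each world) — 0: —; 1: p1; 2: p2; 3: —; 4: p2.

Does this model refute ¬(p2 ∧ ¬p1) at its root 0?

Yes

0 ⊮ ¬(p2 ∧ ¬p1) since 2 is accessible from 0 and 2 ⊩ p2 ∧ ¬p1.
2 ⊩ p2 ∧ ¬p1 since 2 forces both conjuncts.
So the root 0 does not force ¬(p2 ∧ ¬p1); the model is a countermodel.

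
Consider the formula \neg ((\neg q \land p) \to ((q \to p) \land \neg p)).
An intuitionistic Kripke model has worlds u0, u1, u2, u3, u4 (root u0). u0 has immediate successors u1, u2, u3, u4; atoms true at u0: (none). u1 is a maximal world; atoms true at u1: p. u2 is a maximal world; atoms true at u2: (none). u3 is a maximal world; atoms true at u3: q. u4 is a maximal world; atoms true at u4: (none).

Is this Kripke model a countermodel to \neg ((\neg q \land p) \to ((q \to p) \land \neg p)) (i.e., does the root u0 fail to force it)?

Yes

u0 \nVdash \neg ((\neg q \land p) \to ((q \to p) \land \neg p)) since u2 is accessible from u0 and u2 \Vdash (\neg q \land p) \to ((q \to p) \land \neg p).
u2 \Vdash (\neg q \land p) \to ((q \to p) \land \neg p) vacuously: no world accessible from u2 forces the antecedent \neg q \land p.
So the root u0 does not force \neg ((\neg q \land p) \to ((q \to p) \land \neg p)); the model is a countermodel.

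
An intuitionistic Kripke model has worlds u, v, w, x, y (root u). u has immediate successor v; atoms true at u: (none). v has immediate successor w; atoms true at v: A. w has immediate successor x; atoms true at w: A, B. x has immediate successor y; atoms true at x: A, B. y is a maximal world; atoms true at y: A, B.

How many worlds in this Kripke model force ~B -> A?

u: forces it.
v: forces it.
w: forces it.
x: forces it.
y: forces it.
Worlds forcing the formula: {u, v, w, x, y}.

5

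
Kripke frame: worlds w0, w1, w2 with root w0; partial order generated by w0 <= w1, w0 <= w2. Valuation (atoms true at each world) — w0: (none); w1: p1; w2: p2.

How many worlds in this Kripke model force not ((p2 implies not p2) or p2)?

w0: does not force it — w0 does not force not ((p2 implies not p2) or p2) since w1 is accessible from w0 and w1 forces (p2 implies not p2) or p2.
w1: does not force it — w1 does not force not ((p2 implies not p2) or p2) since w1 is accessible from w1 and w1 forces (p2 implies not p2) or p2.
w2: does not force it.
Worlds forcing the formula: { }.

0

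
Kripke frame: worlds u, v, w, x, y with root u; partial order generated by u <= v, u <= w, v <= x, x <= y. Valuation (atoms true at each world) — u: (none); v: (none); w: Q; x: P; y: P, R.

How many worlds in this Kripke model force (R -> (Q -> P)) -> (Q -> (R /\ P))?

3

u: does not force it — u ||-/- (R -> (Q -> P)) -> (Q -> (R /\ P)): already at u itself, u ||- R -> (Q -> P) but u ||-/- Q -> (R /\ P).
v: forces it.
w: does not force it — w ||-/- (R -> (Q -> P)) -> (Q -> (R /\ P)): already at w itself, w ||- R -> (Q -> P) but w ||-/- Q -> (R /\ P).
x: forces it.
y: forces it.
Worlds forcing the formula: {v, x, y}.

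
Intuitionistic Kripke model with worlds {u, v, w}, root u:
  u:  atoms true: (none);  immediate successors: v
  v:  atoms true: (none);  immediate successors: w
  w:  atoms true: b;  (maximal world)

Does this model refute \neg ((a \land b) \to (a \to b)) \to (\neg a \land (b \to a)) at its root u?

No

u \Vdash \neg ((a \land b) \to (a \to b)) \to (\neg a \land (b \to a)) vacuously: no world accessible from u forces the antecedent \neg ((a \land b) \to (a \to b)).
So the root u forces \neg ((a \land b) \to (a \to b)) \to (\neg a \land (b \to a)); the model is not a countermodel.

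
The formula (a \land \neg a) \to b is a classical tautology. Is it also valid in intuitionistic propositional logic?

Yes

This is an instance of ex falso quodlibet, which is intuitionistically derivable.
No world can force both a and \neg a, so the antecedent a \land \neg a is never forced and the implication holds vacuously at every world.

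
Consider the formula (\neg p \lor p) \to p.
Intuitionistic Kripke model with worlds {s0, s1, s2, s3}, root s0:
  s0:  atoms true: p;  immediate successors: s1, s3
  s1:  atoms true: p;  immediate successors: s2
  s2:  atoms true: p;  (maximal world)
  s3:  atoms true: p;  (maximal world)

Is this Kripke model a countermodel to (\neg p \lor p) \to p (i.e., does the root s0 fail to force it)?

No

s0 \Vdash (\neg p \lor p) \to p: every world accessible from s0 that forces \neg p \lor p (namely s0, s1, s2, s3) also forces p.
So the root s0 forces (\neg p \lor p) \to p; the model is not a countermodel.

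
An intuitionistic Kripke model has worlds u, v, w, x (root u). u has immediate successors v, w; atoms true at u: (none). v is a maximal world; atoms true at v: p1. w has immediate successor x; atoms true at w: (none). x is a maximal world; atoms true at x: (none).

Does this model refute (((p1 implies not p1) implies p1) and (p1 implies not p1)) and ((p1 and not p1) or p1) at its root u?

Yes

u does not force (((p1 implies not p1) implies p1) and (p1 implies not p1)) and ((p1 and not p1) or p1) since u fails ((p1 implies not p1) implies p1) and (p1 implies not p1).
So the root u does not force (((p1 implies not p1) implies p1) and (p1 implies not p1)) and ((p1 and not p1) or p1); the model is a countermodel.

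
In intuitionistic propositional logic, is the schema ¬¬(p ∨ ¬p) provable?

This is the double negation of excluded middle, which is intuitionistically derivable.
Assuming ¬(p ∨ ¬p): from p we'd get p ∨ ¬p, so ¬p; but then p ∨ ¬p again — contradiction. Hence ¬¬(p ∨ ¬p).

Yes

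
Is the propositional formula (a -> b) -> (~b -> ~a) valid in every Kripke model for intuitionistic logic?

Yes

This is the forward direction of contraposition, which is intuitionistically derivable.
Assume a -> b and ~b. If a held then b would follow, contradicting ~b; so ~a.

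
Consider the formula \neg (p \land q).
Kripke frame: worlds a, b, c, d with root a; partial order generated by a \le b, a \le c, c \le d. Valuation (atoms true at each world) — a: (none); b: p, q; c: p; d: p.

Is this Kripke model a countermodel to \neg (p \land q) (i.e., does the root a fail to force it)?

Yes

a \nVdash \neg (p \land q) since b is accessible from a and b \Vdash p \land q.
b \Vdash p \land q since b forces both conjuncts.
So the root a does not force \neg (p \land q); the model is a countermodel.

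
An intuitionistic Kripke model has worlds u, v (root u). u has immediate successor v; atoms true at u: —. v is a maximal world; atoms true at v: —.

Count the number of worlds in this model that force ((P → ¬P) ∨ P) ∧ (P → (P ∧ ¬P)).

2

u: forces it.
v: forces it.
Worlds forcing the formula: {u, v}.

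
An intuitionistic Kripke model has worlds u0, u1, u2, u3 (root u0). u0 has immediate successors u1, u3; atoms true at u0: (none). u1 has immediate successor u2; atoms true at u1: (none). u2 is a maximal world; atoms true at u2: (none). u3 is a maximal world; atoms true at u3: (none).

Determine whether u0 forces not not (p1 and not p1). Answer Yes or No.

u0 does not force not not (p1 and not p1) since u0 is accessible from u0 and u0 forces not (p1 and not p1).
u0 forces not (p1 and not p1): no world accessible from u0 forces p1 and not p1.

No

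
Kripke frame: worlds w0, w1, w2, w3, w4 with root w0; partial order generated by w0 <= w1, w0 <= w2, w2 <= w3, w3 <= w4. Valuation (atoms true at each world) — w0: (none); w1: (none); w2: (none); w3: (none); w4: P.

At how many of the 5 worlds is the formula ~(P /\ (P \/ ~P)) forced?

w0: does not force it — w0 ||-/- ~(P /\ (P \/ ~P)) since w4 is accessible from w0 and w4 ||- P /\ (P \/ ~P).
w1: forces it.
w2: does not force it — w2 ||-/- ~(P /\ (P \/ ~P)) since w4 is accessible from w2 and w4 ||- P /\ (P \/ ~P).
w3: does not force it — w3 ||-/- ~(P /\ (P \/ ~P)) since w4 is accessible from w3 and w4 ||- P /\ (P \/ ~P).
w4: does not force it.
Worlds forcing the formula: {w1}.

1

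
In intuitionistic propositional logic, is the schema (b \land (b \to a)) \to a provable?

This is modus ponens in implicational form, which is intuitionistically derivable.
If a world forces b and b \to a, then applying the implication at that world (which is accessible from itself) gives a.

Yes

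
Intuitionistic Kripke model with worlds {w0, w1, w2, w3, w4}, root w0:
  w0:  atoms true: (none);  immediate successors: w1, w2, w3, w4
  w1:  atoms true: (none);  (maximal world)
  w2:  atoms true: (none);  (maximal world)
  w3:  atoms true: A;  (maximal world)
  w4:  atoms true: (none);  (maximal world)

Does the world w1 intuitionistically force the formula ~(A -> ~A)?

No

w1 ||-/- ~(A -> ~A) since w1 is accessible from w1 and w1 ||- A -> ~A.
w1 ||- A -> ~A vacuously: no world accessible from w1 forces the antecedent A.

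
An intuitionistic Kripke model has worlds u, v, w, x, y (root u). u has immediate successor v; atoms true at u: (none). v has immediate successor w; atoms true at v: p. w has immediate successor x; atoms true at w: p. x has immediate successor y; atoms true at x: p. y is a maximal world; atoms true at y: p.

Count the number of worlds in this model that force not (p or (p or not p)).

0

u: does not force it — u does not force not (p or (p or not p)) since v is accessible from u and v forces p or (p or not p).
v: does not force it.
w: does not force it.
x: does not force it.
y: does not force it.
Worlds forcing the formula: { }.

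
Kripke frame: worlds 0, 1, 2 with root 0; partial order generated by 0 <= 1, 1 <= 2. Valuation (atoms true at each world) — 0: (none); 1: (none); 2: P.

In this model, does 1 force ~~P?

Yes

1 ||- ~~P: no world accessible from 1 forces ~P.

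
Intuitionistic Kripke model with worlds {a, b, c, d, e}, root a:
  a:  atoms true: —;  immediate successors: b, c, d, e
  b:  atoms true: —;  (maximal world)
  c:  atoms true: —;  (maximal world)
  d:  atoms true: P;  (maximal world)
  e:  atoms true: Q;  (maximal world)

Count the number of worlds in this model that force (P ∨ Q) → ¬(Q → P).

a: does not force it — a ⊮ (P ∨ Q) → ¬(Q → P): at the accessible world d, d ⊩ P ∨ Q but d ⊮ ¬(Q → P).
b: forces it.
c: forces it.
d: does not force it — d ⊮ (P ∨ Q) → ¬(Q → P): already at d itself, d ⊩ P ∨ Q but d ⊮ ¬(Q → P).
e: forces it.
Worlds forcing the formula: {b, c, e}.

3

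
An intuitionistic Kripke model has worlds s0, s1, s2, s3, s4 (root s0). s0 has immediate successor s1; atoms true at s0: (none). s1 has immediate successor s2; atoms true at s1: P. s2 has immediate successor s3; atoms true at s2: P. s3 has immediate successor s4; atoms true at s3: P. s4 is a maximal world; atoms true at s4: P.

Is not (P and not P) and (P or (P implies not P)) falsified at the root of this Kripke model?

s0 does not force not (P and not P) and (P or (P implies not P)) since s0 fails P or (P implies not P).
So the root s0 does not force not (P and not P) and (P or (P implies not P)); the model is a countermodel.

Yes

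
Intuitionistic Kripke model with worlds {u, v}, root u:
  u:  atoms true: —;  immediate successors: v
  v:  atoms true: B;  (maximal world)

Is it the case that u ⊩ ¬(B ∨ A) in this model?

u ⊮ ¬(B ∨ A) since v is accessible from u and v ⊩ B ∨ A.
v ⊩ B ∨ A via the disjunct B.

No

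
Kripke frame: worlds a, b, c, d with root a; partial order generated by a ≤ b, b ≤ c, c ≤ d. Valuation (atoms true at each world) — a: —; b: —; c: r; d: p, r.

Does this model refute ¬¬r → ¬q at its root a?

a ⊩ ¬¬r → ¬q: every world accessible from a that forces ¬¬r (namely a, b, c, d) also forces ¬q.
So the root a forces ¬¬r → ¬q; the model is not a countermodel.

No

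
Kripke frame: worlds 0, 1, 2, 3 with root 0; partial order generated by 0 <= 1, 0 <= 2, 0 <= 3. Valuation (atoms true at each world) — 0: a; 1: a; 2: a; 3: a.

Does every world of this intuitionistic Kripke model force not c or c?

0 forces not c or c via the disjunct not c.
Since the root 0 forces not c or c and forcing is persistent (monotone upward), every world forces it.

Yes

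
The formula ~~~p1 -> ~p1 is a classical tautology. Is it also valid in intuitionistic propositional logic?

Yes

This is triple-negation reduction, which is intuitionistically derivable.
Assume ~~~p1 and suppose p1. Then ~~p1 (double-negation introduction), contradicting ~~~p1. So ~p1.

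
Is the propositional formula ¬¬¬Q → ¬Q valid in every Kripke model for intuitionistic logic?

This is triple-negation reduction, which is intuitionistically derivable.
Assume ¬¬¬Q and suppose Q. Then ¬¬Q (double-negation introduction), contradicting ¬¬¬Q. So ¬Q.

Yes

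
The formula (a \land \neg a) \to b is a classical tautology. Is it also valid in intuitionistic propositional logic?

This is an instance of ex falso quodlibet, which is intuitionistically derivable.
No world can force both a and \neg a, so the antecedent a \land \neg a is never forced and the implication holds vacuously at every world.

Yes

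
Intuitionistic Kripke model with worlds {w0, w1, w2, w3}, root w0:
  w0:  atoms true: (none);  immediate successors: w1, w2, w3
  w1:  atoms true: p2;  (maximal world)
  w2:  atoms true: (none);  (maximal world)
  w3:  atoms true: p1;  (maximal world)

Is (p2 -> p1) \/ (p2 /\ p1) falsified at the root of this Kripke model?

Yes

w0 ||-/- (p2 -> p1) \/ (p2 /\ p1): neither disjunct is forced at w0.
w0 ||-/- p2 -> p1: at the accessible world w1, w1 ||- p2 but w1 ||-/- p1.
w1 lacks atom p1, so w1 ||-/- p1.
So the root w0 does not force (p2 -> p1) \/ (p2 /\ p1); the model is a countermodel.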